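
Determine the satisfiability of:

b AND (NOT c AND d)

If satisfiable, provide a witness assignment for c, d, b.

c: False, d: True, b: True

  NOT c AND d = True
    NOT c = True
Both conjuncts True, so the formula holds.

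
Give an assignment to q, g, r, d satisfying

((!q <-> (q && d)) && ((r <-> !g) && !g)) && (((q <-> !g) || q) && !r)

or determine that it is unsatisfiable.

Case q = True: the formula simplifies to (!d && ((r <-> !g) && !g)) && !r.
  g = True: the conjunct !g is False.
  g = False: simplifies to (!d && r) && !r.
    r = True: the conjunct !r is False.
    r = False: the conjunct r is False.
Case q = False: the conjunct !q <-> (q && d) becomes !False <-> (False && d) = False.
Both cases fail — unsatisfiable.

No satisfying assignment exists.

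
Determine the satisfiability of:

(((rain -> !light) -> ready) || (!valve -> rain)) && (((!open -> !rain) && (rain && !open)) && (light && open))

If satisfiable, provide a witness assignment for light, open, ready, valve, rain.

Case open = True: the conjunct !open is False.
Case open = False: the conjunct open is False.
Both cases fail — unsatisfiable.

UNSATISFIABLE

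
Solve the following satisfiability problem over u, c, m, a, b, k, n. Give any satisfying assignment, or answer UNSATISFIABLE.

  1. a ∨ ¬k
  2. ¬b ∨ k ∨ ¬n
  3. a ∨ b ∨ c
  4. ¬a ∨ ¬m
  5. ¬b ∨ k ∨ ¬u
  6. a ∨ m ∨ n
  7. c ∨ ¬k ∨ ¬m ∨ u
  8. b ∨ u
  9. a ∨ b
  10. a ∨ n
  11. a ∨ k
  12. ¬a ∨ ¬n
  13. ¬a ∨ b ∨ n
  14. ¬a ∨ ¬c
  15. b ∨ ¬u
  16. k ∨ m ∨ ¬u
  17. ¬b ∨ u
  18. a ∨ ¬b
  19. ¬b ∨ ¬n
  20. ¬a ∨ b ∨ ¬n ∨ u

u: True, c: False, m: False, a: True, b: True, k: True, n: False

Try u = False:
  (b ∨ u) forces b = True.
  clause (¬b ∨ u) is falsified — backtrack.
So u = True.
  then (b ∨ ¬u) forces b = True.
  then (a ∨ ¬b) forces a = True.
  then (¬b ∨ ¬n) forces n = False.
  then (¬a ∨ ¬m) forces m = False.
  then (¬b ∨ k ∨ ¬u) forces k = True.
  then (¬a ∨ ¬c) forces c = False.
All clauses satisfied.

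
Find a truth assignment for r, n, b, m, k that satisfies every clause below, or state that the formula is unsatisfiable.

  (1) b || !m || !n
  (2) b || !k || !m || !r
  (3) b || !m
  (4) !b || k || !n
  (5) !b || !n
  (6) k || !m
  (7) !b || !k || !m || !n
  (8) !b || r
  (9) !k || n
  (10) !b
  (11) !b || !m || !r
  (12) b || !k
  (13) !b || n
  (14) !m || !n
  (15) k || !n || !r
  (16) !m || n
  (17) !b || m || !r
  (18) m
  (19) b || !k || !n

Case b = True:
  Clause (!b) is falsified — contradiction.
Case b = False:
  (b || !m) forces m = False.
  Clause (m) is falsified — contradiction.
Both cases fail, so the formula is unsatisfiable.

The formula is unsatisfiable.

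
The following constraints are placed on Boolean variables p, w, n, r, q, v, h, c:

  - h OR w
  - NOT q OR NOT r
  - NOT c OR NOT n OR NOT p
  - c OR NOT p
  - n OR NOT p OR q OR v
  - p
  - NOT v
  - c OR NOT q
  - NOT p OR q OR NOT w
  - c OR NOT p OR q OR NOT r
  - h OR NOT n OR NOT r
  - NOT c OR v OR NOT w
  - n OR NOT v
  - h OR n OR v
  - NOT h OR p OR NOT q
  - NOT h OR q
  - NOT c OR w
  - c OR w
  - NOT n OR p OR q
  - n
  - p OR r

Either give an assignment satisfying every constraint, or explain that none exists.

Case p = True:
  (c OR NOT p) forces c = True.
  (NOT c OR NOT n OR NOT p) forces n = False.
  Clause (n) is falsified — contradiction.
Case p = False:
  Clause (p) is falsified — contradiction.
Both cases fail, so the formula is unsatisfiable.

UNSATISFIABLE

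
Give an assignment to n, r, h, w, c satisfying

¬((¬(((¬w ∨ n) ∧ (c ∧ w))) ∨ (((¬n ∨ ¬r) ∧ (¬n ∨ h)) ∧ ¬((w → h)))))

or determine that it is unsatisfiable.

n=T, r=T, h=F, w=T, c=T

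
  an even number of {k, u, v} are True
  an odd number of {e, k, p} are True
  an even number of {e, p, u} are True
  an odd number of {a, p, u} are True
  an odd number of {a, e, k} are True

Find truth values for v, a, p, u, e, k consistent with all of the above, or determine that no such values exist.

v = True, a = False, p = False, u = True, e = True, k = False

{k, u, v}: 2 true → even ✓
{e, k, p}: 1 true → odd ✓
{e, p, u}: 2 true → even ✓
{a, p, u}: 1 true → odd ✓
{a, e, k}: 1 true → odd ✓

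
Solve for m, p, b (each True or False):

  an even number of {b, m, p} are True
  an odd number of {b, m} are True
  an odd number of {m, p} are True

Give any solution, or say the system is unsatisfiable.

m: False, p: True, b: True

{b, m, p}: 2 true → even ✓
{b, m}: 1 true → odd ✓
{m, p}: 1 true → odd ✓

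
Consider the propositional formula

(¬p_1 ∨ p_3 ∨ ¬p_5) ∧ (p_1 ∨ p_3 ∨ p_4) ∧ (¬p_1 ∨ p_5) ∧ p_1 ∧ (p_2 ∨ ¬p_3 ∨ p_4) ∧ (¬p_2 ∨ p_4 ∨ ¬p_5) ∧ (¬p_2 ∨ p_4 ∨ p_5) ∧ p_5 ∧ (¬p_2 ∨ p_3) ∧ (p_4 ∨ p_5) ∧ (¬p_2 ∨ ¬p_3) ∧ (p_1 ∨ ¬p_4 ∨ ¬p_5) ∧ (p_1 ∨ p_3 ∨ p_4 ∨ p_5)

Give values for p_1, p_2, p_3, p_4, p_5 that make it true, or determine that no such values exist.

Unit clause (p_1) forces p_1 = True.
Unit clause (p_5) forces p_5 = True.
In (¬p_1 ∨ p_3 ∨ ¬p_5) only p_3 is left, so p_3 = True.
In (¬p_2 ∨ ¬p_3) only ¬p_2 is left, so p_2 = False.
In (p_2 ∨ ¬p_3 ∨ p_4) only p_4 is left, so p_4 = True.
All clauses satisfied.

p_1: True, p_2: False, p_3: True, p_4: True, p_5: True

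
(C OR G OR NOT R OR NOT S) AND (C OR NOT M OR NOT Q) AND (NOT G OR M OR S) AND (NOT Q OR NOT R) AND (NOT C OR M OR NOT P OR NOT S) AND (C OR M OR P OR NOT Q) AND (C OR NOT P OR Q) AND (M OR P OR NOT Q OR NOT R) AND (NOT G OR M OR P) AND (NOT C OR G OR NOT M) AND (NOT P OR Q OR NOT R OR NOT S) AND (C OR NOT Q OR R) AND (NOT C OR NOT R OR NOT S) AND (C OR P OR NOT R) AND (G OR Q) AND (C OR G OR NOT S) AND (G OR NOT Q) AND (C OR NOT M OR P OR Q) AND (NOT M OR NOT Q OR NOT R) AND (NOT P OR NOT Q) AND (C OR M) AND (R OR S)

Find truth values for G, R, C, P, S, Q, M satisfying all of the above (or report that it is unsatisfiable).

Try G = False:
  (G OR Q) forces Q = True.
  clause (G OR NOT Q) is falsified — backtrack.
So G = True.
Set R = False.
  then (R OR S) forces S = True.
Set C = True.
Set P = False.
  then (NOT G OR M OR P) forces M = True.
Set Q = True.
All clauses satisfied.

G: True; R: False; C: True; P: False; S: True; Q: True; M: True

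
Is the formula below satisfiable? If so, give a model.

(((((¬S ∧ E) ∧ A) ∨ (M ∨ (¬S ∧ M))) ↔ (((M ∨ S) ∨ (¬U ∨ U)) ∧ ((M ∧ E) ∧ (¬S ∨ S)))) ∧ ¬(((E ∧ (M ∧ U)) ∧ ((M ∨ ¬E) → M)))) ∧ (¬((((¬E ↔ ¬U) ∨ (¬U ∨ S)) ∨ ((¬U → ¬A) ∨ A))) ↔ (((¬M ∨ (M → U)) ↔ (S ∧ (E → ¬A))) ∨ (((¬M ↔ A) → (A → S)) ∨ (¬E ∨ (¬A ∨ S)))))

Unsatisfiable

Case A = True: the formula simplifies to ((((¬S ∧ E) ∨ (M ∨ (¬S ∧ M))) ↔ (((M ∨ S) ∨ (¬U ∨ U)) ∧ ((M ∧ E) ∧ (¬S ∨ S)))) ∧ ¬(((E ∧ (M ∧ U)) ∧ ((M ∨ ¬E) → M)))) ∧ ¬((((¬M ∨ (M → U)) ↔ (S ∧ ¬E)) ∨ ((¬M → S) ∨ (¬E ∨ S)))).
  M = True: the conjunct ¬((((¬M ∨ (M → U)) ↔ (S ∧ ¬E)) ∨ ((¬M → S) ∨ (¬E ∨ S)))) becomes ¬(((U ↔ (S ∧ ¬E)) ∨ True)) = False.
  M = False: simplifies to ¬((¬S ∧ E)) ∧ ¬(((S ∧ ¬E) ∨ (S ∨ (¬E ∨ S)))).
    S = True: the conjunct ¬(((S ∧ ¬E) ∨ (S ∨ (¬E ∨ S)))) becomes ¬((¬E ∨ True)) = False.
    S = False: simplifies to ¬E ∧ ¬(¬E).
      E = True: the conjunct ¬E is False.
      E = False: the conjunct ¬(¬E) becomes ¬(¬False) = False.
Case A = False: the conjunct ¬((((¬E ↔ ¬U) ∨ (¬U ∨ S)) ∨ ((¬U → ¬A) ∨ A))) ↔ (((¬M ∨ (M → U)) ↔ (S ∧ (E → ¬A))) ∨ (((¬M ↔ A) → (A → S)) ∨ (¬E ∨ (¬A ∨ S)))) becomes ¬True ↔ (((¬M ∨ (M → U)) ↔ S) ∨ True) = False.
Both cases fail — unsatisfiable.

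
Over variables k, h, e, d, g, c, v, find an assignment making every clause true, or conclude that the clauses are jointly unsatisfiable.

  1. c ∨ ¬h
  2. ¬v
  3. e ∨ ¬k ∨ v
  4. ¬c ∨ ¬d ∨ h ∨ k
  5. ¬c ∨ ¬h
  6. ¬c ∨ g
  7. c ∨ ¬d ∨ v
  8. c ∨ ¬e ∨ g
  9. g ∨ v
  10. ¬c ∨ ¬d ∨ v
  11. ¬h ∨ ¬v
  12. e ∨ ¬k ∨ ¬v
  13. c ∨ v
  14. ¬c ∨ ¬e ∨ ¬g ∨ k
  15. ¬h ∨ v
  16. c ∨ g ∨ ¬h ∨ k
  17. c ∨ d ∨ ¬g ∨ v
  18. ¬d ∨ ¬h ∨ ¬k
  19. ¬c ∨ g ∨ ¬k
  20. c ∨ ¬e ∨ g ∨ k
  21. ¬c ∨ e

k=T, h=F, e=T, d=F, g=T, c=T, v=F

Unit clause (¬v) forces v = False.
In (g ∨ v) only g is left, so g = True.
In (c ∨ v) only c is left, so c = True.
In (¬h ∨ v) only ¬h is left, so h = False.
In (¬c ∨ e) only e is left, so e = True.
In (¬c ∨ ¬d ∨ v) only ¬d is left, so d = False.
In (¬c ∨ ¬e ∨ ¬g ∨ k) only k is left, so k = True.
All clauses satisfied.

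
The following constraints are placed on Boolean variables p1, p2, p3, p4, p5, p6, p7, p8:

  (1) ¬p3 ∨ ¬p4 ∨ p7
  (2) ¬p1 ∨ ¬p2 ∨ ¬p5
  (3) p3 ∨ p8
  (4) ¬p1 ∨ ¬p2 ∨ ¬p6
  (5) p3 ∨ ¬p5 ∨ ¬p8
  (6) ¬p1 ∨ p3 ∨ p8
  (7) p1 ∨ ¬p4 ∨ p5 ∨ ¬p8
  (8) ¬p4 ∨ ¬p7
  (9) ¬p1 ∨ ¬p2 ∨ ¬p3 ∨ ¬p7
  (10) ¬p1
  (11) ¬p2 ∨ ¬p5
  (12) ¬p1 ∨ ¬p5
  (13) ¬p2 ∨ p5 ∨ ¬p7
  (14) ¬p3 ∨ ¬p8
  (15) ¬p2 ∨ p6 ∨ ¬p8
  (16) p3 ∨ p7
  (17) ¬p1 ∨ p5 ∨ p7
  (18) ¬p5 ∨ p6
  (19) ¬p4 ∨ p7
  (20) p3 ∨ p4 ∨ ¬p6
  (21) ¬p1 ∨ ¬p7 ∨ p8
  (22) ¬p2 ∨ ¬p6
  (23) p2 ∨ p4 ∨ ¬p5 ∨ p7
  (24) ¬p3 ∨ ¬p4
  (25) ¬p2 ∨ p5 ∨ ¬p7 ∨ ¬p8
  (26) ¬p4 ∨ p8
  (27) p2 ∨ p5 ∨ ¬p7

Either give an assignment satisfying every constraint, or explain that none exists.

p1 = False, p2 = False, p3 = True, p4 = False, p5 = True, p6 = True, p7 = True, p8 = False

Unit clause (¬p1) forces p1 = False.
Set p2 = False.
Try p3 = False:
  (p3 ∨ p8) forces p8 = True.
  (p3 ∨ ¬p5 ∨ ¬p8) forces p5 = False.
  (p1 ∨ ¬p4 ∨ p5 ∨ ¬p8) forces p4 = False.
  (p3 ∨ p7) forces p7 = True.
  clause (p2 ∨ p5 ∨ ¬p7) is falsified — backtrack.
So p3 = True.
  then (¬p3 ∨ ¬p8) forces p8 = False.
  then (¬p3 ∨ ¬p4) forces p4 = False.
Set p5 = True.
  then (¬p5 ∨ p6) forces p6 = True.
  then (p2 ∨ p4 ∨ ¬p5 ∨ p7) forces p7 = True.
All clauses satisfied.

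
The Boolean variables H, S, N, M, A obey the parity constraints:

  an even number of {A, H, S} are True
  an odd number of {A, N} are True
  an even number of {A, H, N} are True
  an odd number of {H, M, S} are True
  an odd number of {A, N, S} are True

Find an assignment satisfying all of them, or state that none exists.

H = True, S = False, N = False, M = False, A = True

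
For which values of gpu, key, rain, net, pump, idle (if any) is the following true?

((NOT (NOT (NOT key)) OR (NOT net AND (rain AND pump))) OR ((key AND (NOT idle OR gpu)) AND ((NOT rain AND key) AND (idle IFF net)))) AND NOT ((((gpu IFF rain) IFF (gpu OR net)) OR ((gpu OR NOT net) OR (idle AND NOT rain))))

gpu = False, key = False, rain = True, net = True, pump = False, idle = False

  (NOT (NOT (NOT key)) OR (NOT net AND (rain AND pump))) OR ((key AND (NOT idle OR gpu)) AND ((NOT rain AND key) AND (idle IFF net))) = True
    NOT (NOT (NOT key)) OR (NOT net AND (rain AND pump)) = True
      NOT (NOT (NOT key)) = True
        NOT (NOT key) = False
          NOT key = True
      NOT net AND (rain AND pump) = False
        NOT net = False
        rain AND pump = False
    (key AND (NOT idle OR gpu)) AND ((NOT rain AND key) AND (idle IFF net)) = False
      key AND (NOT idle OR gpu) = False
        NOT idle OR gpu = True
          NOT idle = True
      (NOT rain AND key) AND (idle IFF net) = False
        NOT rain AND key = False
          NOT rain = False
        idle IFF net = False
  NOT ((((gpu IFF rain) IFF (gpu OR net)) OR ((gpu OR NOT net) OR (idle AND NOT rain)))) = True
    ((gpu IFF rain) IFF (gpu OR net)) OR ((gpu OR NOT net) OR (idle AND NOT rain)) = False
      (gpu IFF rain) IFF (gpu OR net) = False
        gpu IFF rain = False
        gpu OR net = True
      (gpu OR NOT net) OR (idle AND NOT rain) = False
        gpu OR NOT net = False
          NOT net = False
        idle AND NOT rain = False
          NOT rain = False
Both conjuncts True, so the formula holds.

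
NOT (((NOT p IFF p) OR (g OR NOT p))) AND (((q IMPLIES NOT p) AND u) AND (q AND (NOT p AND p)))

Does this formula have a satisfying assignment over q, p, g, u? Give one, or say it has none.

No satisfying assignment exists.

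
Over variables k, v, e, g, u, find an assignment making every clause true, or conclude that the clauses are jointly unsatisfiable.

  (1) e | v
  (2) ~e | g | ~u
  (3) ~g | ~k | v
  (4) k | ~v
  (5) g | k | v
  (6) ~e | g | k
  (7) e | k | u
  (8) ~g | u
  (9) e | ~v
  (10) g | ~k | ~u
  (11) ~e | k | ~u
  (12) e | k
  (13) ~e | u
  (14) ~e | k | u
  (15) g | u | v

Try k = False:
  (k | ~v) forces v = False.
  (e | v) forces e = True.
  (g | k | v) forces g = True.
  (~g | u) forces u = True.
  clause (~e | k | ~u) is falsified — backtrack.
So k = True.
Set v = True.
  then (e | ~v) forces e = True.
  then (~e | u) forces u = True.
  then (~e | g | ~u) forces g = True.
All clauses satisfied.

k = True, v = True, e = True, g = True, u = True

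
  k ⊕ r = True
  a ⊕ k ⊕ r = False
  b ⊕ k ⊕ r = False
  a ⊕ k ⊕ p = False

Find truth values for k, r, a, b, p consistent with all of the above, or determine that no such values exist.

k = False, r = True, a = True, b = True, p = True

k ⊕ r = F ⊕ T = True ✓
a ⊕ k ⊕ r = T ⊕ F ⊕ T = False ✓
b ⊕ k ⊕ r = T ⊕ F ⊕ T = False ✓
a ⊕ k ⊕ p = T ⊕ F ⊕ T = False ✓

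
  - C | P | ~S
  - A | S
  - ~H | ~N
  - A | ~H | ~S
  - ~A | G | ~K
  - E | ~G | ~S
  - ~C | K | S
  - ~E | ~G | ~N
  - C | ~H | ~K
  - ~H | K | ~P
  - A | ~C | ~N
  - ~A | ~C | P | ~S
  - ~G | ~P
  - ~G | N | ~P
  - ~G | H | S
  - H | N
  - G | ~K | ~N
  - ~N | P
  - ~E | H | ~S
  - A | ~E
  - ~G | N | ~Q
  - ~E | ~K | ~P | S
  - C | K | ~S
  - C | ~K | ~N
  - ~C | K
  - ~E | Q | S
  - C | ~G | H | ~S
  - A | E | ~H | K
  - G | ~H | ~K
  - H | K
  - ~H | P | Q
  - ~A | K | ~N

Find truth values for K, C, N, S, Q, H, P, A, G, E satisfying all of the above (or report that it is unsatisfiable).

K: False, C: False, N: False, S: False, Q: True, H: True, P: False, A: True, G: False, E: False

Set K = False.
  then (~C | K) forces C = False.
  then (H | K) forces H = True.
  then (~H | ~N) forces N = False.
  then (~H | K | ~P) forces P = False.
  then (C | K | ~S) forces S = False.
  then (~H | P | Q) forces Q = True.
  then (A | S) forces A = True.
  then (~G | N | ~Q) forces G = False.
Set E = False.
All clauses satisfied.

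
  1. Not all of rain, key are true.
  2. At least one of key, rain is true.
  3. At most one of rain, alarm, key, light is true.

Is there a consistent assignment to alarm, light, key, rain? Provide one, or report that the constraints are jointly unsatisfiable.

alarm = False; light = False; key = False; rain = True

  (1) {rain, key}: 1/2 true — not all ✓
  (2) {key, rain}: 1 true — at least one ✓
  (3) {rain, alarm, key, light}: 1 true — at most one ✓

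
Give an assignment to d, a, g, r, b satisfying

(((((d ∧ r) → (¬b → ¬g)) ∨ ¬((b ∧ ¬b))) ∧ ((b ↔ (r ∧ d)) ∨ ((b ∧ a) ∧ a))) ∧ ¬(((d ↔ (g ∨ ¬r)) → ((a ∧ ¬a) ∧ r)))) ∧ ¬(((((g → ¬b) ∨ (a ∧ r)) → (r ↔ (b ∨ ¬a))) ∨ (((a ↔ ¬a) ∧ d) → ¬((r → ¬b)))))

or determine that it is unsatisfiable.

The conjunct ¬(((((g → ¬b) ∨ (a ∧ r)) → (r ↔ (b ∨ ¬a))) ∨ (((a ↔ ¬a) ∧ d) → ¬((r → ¬b))))) is unsatisfiable on its own:
  a = True: this becomes ¬(((((g → ¬b) ∨ r) → (r ↔ b)) ∨ True)) = False.
  a = False: this becomes ¬((((g → ¬b) → r) ∨ True)) = False.
So the whole conjunction is unsatisfiable.

Unsatisfiable — no assignment works.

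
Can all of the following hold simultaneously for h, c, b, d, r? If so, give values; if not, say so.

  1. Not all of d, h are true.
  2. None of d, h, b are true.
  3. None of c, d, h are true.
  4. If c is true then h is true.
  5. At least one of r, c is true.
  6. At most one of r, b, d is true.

h = False, c = False, b = False, d = False, r = True

  (1) {d, h}: 0/2 true — not all ✓
  (2) {d, h, b}: 0 true — none ✓
  (3) {c, d, h}: 0 true — none ✓
  (4) c=F ⇒ h: vacuous ✓
  (5) {r, c}: 1 true — at least one ✓
  (6) {r, b, d}: 1 true — at most one ✓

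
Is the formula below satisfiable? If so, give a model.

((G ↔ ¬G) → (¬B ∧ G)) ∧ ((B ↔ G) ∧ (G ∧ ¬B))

Unsatisfiable

Case G = True: the formula simplifies to B ∧ ¬B.
  B = True: the conjunct ¬B is False.
  B = False: the conjunct B is False.
Case G = False: the conjunct G is False.
Both cases fail — unsatisfiable.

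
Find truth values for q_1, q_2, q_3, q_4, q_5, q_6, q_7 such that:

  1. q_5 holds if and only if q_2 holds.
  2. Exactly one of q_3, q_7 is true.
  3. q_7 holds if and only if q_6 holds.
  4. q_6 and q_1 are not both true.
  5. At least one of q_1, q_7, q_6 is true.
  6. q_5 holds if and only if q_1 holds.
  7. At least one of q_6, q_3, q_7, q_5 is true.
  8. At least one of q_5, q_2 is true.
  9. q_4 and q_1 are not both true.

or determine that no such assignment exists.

q_1=T, q_2=T, q_3=T, q_4=F, q_5=T, q_6=F, q_7=F

  (1) q_5=T, q_2=T — same ✓
  (2) {q_3, q_7}: 1 true — exactly one ✓
  (3) q_7=F, q_6=F — same ✓
  (4) q_6=F, q_1=T — not both ✓
  (5) {q_1, q_7, q_6}: 1 true — at least one ✓
  (6) q_5=T, q_1=T — same ✓
  (7) {q_6, q_3, q_7, q_5}: 2 true — at least one ✓
  (8) {q_5, q_2}: 2 true — at least one ✓
  (9) q_4=F, q_1=T — not both ✓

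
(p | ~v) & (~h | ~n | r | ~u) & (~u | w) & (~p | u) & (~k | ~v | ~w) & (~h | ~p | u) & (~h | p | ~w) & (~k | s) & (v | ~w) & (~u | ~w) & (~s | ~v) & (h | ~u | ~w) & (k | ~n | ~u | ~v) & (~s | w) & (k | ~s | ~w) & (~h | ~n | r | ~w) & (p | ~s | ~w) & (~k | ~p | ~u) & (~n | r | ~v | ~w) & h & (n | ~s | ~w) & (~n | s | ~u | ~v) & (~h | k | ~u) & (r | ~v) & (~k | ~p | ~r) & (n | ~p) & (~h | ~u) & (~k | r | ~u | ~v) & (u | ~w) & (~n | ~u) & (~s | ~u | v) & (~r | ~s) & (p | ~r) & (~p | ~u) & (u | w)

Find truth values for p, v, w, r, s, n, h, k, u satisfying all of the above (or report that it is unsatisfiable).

Case p = True:
  (~p | u) forces u = True.
  Clause (~p | ~u) is falsified — contradiction.
Case p = False:
  (p | ~v) forces v = False.
  (v | ~w) forces w = False.
  (~u | w) forces u = False.
  Clause (u | w) is falsified — contradiction.
Both cases fail, so the formula is unsatisfiable.

Unsatisfiable — no assignment works.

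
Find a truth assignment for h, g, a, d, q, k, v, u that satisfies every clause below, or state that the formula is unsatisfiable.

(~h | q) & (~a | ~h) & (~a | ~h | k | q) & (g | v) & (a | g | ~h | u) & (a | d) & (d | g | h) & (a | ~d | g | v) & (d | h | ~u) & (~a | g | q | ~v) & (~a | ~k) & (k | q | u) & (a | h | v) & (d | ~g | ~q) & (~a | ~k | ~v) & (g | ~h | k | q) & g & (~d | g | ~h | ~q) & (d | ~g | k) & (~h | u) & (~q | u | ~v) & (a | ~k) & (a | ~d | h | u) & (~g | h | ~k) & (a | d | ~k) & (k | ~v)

Unit clause (g) forces g = True.
Set h = False.
  then (~g | h | ~k) forces k = False.
  then (k | ~v) forces v = False.
  then (a | h | v) forces a = True.
  then (d | ~g | k) forces d = True.
Set q = True.
Set u = True.
All clauses satisfied.

h=F; g=T; a=T; d=T; q=T; k=F; v=F; u=T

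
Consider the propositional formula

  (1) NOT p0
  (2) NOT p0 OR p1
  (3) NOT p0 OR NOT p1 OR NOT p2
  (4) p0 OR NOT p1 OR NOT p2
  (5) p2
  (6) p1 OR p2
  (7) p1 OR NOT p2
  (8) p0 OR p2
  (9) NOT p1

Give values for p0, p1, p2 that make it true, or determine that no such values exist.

UNSATISFIABLE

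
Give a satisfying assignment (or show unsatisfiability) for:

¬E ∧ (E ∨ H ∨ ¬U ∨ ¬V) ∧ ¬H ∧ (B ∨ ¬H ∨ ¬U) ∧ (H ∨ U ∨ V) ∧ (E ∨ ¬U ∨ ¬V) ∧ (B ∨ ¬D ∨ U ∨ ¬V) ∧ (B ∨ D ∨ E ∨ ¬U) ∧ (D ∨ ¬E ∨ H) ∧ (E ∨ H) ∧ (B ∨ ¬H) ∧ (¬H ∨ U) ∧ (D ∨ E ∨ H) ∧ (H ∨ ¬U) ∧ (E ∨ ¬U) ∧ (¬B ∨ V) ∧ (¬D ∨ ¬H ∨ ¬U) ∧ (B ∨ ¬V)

Case E = True:
  Clause (¬E) is falsified — contradiction.
Case E = False:
  (¬H) forces H = False.
  Clause (E ∨ H) is falsified — contradiction.
Both cases fail, so the formula is unsatisfiable.

Unsatisfiable — no assignment works.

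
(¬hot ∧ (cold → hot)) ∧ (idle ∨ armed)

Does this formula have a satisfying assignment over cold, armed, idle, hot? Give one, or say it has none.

cold: False, armed: True, idle: False, hot: False

  ¬hot ∧ (cold → hot) = True
    ¬hot = True
    cold → hot = True
  idle ∨ armed = True
Both conjuncts True, so the formula holds.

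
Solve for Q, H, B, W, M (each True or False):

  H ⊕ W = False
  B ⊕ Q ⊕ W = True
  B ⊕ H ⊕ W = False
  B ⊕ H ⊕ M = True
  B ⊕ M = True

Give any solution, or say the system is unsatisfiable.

Q = True; H = False; B = False; W = False; M = True

H ⊕ W = F ⊕ F = False ✓
B ⊕ Q ⊕ W = F ⊕ T ⊕ F = True ✓
B ⊕ H ⊕ W = F ⊕ F ⊕ F = False ✓
B ⊕ H ⊕ M = F ⊕ F ⊕ T = True ✓
B ⊕ M = F ⊕ T = True ✓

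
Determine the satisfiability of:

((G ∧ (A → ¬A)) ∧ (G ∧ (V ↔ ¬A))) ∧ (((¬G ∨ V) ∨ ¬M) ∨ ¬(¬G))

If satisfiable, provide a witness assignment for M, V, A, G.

M=T, V=T, A=F, G=T

  (G ∧ (A → ¬A)) ∧ (G ∧ (V ↔ ¬A)) = True
    G ∧ (A → ¬A) = True
      A → ¬A = True
        ¬A = True
    G ∧ (V ↔ ¬A) = True
      V ↔ ¬A = True
        ¬A = True
  ((¬G ∨ V) ∨ ¬M) ∨ ¬(¬G) = True
    (¬G ∨ V) ∨ ¬M = True
      ¬G ∨ V = True
        ¬G = False
      ¬M = False
    ¬(¬G) = True
      ¬G = False
Both conjuncts True, so the formula holds.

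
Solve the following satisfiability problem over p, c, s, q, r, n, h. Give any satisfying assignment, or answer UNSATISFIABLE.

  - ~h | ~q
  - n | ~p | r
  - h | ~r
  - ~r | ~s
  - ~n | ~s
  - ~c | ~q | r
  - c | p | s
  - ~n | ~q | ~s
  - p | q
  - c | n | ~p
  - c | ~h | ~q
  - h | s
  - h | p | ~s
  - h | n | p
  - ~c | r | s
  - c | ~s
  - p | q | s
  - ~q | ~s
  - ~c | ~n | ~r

p = True; c = False; s = False; q = False; r = True; n = True; h = True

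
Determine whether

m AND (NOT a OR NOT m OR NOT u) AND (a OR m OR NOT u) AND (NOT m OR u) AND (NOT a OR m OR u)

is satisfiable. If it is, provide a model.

Unit clause (m) forces m = True.
In (NOT m OR u) only u is left, so u = True.
In (NOT a OR NOT m OR NOT u) only NOT a is left, so a = False.
Check each clause:
  (m): m holds.
  (NOT a OR NOT m OR NOT u): NOT a holds.
  (a OR m OR NOT u): m holds.
  (NOT m OR u): u holds.
  (NOT a OR m OR u): NOT a holds.
All clauses satisfied.

m: True, u: True, a: False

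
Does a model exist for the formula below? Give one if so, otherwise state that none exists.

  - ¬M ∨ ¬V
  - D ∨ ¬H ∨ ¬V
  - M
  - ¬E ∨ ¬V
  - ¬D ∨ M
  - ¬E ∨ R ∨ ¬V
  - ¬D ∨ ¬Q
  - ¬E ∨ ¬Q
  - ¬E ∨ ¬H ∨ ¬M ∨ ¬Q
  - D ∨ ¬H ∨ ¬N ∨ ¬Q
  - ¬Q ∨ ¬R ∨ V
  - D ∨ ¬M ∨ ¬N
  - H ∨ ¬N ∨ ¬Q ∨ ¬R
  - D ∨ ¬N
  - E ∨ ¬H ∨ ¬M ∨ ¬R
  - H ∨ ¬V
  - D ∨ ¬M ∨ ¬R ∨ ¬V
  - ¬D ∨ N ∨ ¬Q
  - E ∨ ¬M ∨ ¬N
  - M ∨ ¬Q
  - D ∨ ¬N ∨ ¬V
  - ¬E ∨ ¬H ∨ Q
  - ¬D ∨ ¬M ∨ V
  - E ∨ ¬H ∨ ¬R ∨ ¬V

Unit clause (M) forces M = True.
In (¬M ∨ ¬V) only ¬V is left, so V = False.
In (¬D ∨ ¬M ∨ V) only ¬D is left, so D = False.
In (D ∨ ¬M ∨ ¬N) only ¬N is left, so N = False.
Set H = False.
Set R = True.
  then (¬Q ∨ ¬R ∨ V) forces Q = False.
Set E = True.
All clauses satisfied.

V: False, H: False, M: True, N: False, R: True, E: True, D: False, Q: False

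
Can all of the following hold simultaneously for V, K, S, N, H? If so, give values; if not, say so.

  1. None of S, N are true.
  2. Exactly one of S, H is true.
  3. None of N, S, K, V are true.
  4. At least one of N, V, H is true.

V: False, K: False, S: False, N: False, H: True

  (1) {S, N}: 0 true — none ✓
  (2) {S, H}: 1 true — exactly one ✓
  (3) {N, S, K, V}: 0 true — none ✓
  (4) {N, V, H}: 1 true — at least one ✓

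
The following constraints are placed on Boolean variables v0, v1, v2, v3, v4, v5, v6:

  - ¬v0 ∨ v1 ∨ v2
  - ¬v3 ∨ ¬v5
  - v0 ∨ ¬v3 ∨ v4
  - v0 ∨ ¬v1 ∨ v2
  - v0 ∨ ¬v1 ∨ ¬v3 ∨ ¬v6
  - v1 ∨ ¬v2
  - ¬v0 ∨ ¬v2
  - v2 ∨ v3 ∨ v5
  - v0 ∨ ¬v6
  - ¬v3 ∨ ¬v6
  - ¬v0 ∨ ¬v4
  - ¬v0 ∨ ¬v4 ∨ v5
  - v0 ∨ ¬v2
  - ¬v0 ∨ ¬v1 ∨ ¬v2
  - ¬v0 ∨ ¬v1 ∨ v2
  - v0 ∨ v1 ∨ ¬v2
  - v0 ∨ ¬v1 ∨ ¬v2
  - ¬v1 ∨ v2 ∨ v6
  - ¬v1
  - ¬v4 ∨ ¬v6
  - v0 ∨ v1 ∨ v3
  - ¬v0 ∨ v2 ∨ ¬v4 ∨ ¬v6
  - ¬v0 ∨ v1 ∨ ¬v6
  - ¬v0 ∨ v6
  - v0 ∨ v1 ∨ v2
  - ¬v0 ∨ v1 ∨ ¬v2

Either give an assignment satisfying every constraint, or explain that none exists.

Case v1 = True:
  Clause (¬v1) is falsified — contradiction.
Case v1 = False:
  (v1 ∨ ¬v2) forces v2 = False.
  (¬v0 ∨ v1 ∨ v2) forces v0 = False.
  Clause (v0 ∨ v1 ∨ v2) is falsified — contradiction.
Both cases fail, so the formula is unsatisfiable.

Unsatisfiable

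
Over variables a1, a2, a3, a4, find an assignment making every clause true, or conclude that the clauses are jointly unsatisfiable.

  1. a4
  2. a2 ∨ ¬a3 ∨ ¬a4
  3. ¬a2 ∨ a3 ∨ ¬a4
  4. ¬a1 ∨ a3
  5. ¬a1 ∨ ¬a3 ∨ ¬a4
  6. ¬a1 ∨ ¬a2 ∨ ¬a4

Unit clause (a4) forces a4 = True.
Try a1 = True:
  (¬a1 ∨ a3) forces a3 = True.
  clause (¬a1 ∨ ¬a3 ∨ ¬a4) is falsified — backtrack.
So a1 = False.
Set a2 = True.
  then (¬a2 ∨ a3 ∨ ¬a4) forces a3 = True.
Check each clause:
  (a4): a4 holds.
  (a2 ∨ ¬a3 ∨ ¬a4): a2 holds.
  (¬a2 ∨ a3 ∨ ¬a4): a3 holds.
  (¬a1 ∨ a3): ¬a1 holds.
  (¬a1 ∨ ¬a3 ∨ ¬a4): ¬a1 holds.
  (¬a1 ∨ ¬a2 ∨ ¬a4): ¬a1 holds.
All clauses satisfied.

a1 = False; a2 = True; a3 = True; a4 = True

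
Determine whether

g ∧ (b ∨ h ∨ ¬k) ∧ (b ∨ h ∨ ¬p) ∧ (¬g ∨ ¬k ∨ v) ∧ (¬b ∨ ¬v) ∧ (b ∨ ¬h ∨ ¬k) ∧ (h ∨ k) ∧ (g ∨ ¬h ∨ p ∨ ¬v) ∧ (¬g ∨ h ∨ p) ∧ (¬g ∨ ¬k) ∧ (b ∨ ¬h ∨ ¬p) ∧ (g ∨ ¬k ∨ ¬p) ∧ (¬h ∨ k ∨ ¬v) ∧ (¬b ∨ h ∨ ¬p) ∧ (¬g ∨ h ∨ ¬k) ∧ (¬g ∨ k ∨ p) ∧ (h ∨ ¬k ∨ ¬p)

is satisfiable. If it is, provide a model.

g=T, p=T, h=T, v=F, k=F, b=T

Unit clause (g) forces g = True.
In (¬g ∨ ¬k) only ¬k is left, so k = False.
In (¬g ∨ k ∨ p) only p is left, so p = True.
In (h ∨ k) only h is left, so h = True.
In (b ∨ ¬h ∨ ¬p) only b is left, so b = True.
In (¬h ∨ k ∨ ¬v) only ¬v is left, so v = False.
All clauses satisfied.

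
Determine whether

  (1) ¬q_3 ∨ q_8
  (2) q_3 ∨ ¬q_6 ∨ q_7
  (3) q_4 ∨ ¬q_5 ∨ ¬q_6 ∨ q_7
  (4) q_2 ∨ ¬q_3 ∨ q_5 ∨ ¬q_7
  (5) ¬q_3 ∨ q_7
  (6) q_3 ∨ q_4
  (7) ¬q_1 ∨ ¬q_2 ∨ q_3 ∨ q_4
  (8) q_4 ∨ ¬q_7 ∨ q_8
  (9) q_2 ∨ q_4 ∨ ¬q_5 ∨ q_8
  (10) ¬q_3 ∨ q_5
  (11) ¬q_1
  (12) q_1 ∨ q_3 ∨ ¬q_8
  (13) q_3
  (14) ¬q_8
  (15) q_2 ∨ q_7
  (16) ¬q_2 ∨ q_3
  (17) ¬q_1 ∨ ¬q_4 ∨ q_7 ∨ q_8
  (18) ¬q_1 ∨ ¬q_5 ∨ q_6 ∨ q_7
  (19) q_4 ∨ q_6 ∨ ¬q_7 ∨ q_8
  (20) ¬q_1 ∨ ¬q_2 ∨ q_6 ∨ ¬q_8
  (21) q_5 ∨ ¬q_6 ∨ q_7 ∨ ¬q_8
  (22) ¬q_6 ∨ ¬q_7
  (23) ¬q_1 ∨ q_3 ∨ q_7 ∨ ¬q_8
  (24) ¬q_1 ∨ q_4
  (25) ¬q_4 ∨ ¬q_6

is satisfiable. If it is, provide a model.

Unsatisfiable — no assignment works.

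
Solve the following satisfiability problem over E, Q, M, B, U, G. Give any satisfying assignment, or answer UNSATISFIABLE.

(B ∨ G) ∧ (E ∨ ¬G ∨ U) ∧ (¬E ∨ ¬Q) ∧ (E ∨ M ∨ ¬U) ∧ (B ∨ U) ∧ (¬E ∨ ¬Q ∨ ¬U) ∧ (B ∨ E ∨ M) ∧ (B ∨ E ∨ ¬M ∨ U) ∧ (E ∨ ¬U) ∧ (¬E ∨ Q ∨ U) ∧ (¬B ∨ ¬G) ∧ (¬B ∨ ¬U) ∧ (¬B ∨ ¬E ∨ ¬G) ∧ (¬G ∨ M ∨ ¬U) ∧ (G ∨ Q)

E: False, Q: True, M: True, B: True, U: False, G: False

Set E = False.
  then (E ∨ ¬U) forces U = False.
  then (E ∨ ¬G ∨ U) forces G = False.
  then (B ∨ U) forces B = True.
  then (G ∨ Q) forces Q = True.
Set M = True.
All clauses satisfied.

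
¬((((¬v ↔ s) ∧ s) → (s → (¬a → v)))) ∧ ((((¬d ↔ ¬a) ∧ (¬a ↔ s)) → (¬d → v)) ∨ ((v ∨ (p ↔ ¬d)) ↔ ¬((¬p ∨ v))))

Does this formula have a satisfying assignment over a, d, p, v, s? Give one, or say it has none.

a: False, d: True, p: False, v: False, s: True

  ¬((((¬v ↔ s) ∧ s) → (s → (¬a → v)))) = True
    ((¬v ↔ s) ∧ s) → (s → (¬a → v)) = False
      (¬v ↔ s) ∧ s = True
        ¬v ↔ s = True
          ¬v = True
      s → (¬a → v) = False
        ¬a → v = False
          ¬a = True
  (((¬d ↔ ¬a) ∧ (¬a ↔ s)) → (¬d → v)) ∨ ((v ∨ (p ↔ ¬d)) ↔ ¬((¬p ∨ v))) = True
    ((¬d ↔ ¬a) ∧ (¬a ↔ s)) → (¬d → v) = True
      (¬d ↔ ¬a) ∧ (¬a ↔ s) = False
        ¬d ↔ ¬a = False
          ¬d = False
          ¬a = True
        ¬a ↔ s = True
          ¬a = True
      ¬d → v = True
        ¬d = False
    (v ∨ (p ↔ ¬d)) ↔ ¬((¬p ∨ v)) = False
      v ∨ (p ↔ ¬d) = True
        p ↔ ¬d = True
          ¬d = False
      ¬((¬p ∨ v)) = False
        ¬p ∨ v = True
          ¬p = True
Both conjuncts True, so the formula holds.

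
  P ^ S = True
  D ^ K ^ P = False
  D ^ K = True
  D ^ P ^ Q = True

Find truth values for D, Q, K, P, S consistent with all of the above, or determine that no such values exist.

D = False, Q = False, K = True, P = True, S = False

P ^ S = T ^ F = True ✓
D ^ K ^ P = F ^ T ^ T = False ✓
D ^ K = F ^ T = True ✓
D ^ P ^ Q = F ^ T ^ F = True ✓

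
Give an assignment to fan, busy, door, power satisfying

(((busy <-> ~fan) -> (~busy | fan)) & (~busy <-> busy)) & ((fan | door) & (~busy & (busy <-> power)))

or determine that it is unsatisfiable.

The conjunct ~busy <-> busy is unsatisfiable on its own:
  busy=F: evaluates to False.
  busy=T: evaluates to False.
So the whole conjunction is unsatisfiable.

UNSATISFIABLE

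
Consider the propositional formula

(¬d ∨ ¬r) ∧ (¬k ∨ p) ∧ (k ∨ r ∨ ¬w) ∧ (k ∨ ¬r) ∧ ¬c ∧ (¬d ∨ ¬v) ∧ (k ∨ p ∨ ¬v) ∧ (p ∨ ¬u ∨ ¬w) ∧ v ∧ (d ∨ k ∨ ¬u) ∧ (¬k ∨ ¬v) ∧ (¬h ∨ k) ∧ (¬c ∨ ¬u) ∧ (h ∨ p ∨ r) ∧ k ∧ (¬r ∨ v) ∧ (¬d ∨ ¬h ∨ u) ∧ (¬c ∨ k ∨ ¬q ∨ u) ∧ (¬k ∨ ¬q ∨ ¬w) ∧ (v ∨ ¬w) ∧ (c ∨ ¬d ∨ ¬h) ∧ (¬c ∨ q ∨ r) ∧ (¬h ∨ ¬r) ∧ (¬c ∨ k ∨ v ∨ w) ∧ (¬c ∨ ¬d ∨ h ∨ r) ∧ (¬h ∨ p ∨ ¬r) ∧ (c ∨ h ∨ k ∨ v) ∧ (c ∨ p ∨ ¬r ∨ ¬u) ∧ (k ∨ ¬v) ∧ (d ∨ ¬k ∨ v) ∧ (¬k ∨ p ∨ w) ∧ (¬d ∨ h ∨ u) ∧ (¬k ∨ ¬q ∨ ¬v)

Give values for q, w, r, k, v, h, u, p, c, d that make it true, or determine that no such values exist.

Case k = True:
  (¬k ∨ p) forces p = True.
  (¬c) forces c = False.
  (v) forces v = True.
  Clause (¬k ∨ ¬v) is falsified — contradiction.
Case k = False:
  Clause (k) is falsified — contradiction.
Both cases fail, so the formula is unsatisfiable.

UNSATISFIABLE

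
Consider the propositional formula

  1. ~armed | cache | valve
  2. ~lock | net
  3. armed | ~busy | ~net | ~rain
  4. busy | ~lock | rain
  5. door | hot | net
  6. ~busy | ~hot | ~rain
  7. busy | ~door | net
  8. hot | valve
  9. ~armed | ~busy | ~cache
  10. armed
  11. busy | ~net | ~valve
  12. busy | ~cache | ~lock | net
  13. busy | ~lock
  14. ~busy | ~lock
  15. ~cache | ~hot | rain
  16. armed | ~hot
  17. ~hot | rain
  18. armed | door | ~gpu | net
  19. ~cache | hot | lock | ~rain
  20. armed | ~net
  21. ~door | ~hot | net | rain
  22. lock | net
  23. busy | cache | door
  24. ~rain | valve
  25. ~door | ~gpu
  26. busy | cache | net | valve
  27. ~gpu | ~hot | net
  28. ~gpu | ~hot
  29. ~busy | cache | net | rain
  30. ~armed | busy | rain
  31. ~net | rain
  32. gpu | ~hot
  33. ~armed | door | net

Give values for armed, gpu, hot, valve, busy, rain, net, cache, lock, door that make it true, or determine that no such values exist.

Unit clause (armed) forces armed = True.
Set gpu = False.
  then (gpu | ~hot) forces hot = False.
  then (hot | valve) forces valve = True.
Try busy = False:
  (busy | ~net | ~valve) forces net = False.
  (~lock | net) forces lock = False.
  clause (lock | net) is falsified — backtrack.
So busy = True.
  then (~armed | ~busy | ~cache) forces cache = False.
  then (~busy | ~lock) forces lock = False.
  then (lock | net) forces net = True.
  then (~net | rain) forces rain = True.
Set door = True.
All clauses satisfied.

armed: True, gpu: False, hot: False, valve: True, busy: True, rain: True, net: True, cache: False, lock: False, door: True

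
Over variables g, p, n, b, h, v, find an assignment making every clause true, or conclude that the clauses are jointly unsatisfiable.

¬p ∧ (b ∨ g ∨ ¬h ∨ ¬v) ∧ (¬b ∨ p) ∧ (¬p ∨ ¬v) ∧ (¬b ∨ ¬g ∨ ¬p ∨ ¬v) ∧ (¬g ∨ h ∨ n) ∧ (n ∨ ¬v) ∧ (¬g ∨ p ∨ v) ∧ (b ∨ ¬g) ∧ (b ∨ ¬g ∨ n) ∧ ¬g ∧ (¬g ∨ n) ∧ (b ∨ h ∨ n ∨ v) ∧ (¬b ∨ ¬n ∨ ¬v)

Unit clause (¬p) forces p = False.
In (¬b ∨ p) only ¬b is left, so b = False.
In (b ∨ ¬g) only ¬g is left, so g = False.
Set n = True.
Set h = True.
  then (b ∨ g ∨ ¬h ∨ ¬v) forces v = False.
All clauses satisfied.

g = False, p = False, n = True, b = False, h = True, v = False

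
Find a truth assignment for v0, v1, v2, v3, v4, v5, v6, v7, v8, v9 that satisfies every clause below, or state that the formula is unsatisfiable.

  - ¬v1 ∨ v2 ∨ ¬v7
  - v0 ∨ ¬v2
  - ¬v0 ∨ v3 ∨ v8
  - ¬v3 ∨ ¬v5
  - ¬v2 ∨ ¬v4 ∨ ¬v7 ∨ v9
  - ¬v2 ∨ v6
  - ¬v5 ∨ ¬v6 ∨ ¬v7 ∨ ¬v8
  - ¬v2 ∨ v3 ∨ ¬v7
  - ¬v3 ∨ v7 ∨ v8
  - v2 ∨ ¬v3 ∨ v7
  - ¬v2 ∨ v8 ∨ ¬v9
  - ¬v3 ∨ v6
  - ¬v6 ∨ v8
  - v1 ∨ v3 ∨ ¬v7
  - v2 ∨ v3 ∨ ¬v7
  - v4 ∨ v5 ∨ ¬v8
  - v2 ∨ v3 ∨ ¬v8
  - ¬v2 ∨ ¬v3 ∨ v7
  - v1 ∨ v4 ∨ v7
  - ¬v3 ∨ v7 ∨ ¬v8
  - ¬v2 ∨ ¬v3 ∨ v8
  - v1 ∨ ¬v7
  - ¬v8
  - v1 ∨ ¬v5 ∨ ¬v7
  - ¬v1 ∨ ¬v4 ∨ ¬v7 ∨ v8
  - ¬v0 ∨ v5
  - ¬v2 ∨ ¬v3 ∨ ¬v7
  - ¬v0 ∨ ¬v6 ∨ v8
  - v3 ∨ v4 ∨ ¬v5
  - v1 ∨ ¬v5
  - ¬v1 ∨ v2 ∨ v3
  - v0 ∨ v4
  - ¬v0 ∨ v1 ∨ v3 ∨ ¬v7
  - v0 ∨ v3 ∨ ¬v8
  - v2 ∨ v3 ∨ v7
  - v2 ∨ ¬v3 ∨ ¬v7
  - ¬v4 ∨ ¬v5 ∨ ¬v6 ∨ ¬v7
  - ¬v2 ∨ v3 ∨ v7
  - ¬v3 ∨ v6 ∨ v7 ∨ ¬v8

Case v6 = True:
  (¬v6 ∨ v8) forces v8 = True.
  Clause (¬v8) is falsified — contradiction.
Case v6 = False:
  (¬v2 ∨ v6) forces v2 = False.
  (¬v3 ∨ v6) forces v3 = False.
  (v2 ∨ v3 ∨ ¬v7) forces v7 = False.
  Clause (v2 ∨ v3 ∨ v7) is falsified — contradiction.
Both cases fail, so the formula is unsatisfiable.

Unsatisfiable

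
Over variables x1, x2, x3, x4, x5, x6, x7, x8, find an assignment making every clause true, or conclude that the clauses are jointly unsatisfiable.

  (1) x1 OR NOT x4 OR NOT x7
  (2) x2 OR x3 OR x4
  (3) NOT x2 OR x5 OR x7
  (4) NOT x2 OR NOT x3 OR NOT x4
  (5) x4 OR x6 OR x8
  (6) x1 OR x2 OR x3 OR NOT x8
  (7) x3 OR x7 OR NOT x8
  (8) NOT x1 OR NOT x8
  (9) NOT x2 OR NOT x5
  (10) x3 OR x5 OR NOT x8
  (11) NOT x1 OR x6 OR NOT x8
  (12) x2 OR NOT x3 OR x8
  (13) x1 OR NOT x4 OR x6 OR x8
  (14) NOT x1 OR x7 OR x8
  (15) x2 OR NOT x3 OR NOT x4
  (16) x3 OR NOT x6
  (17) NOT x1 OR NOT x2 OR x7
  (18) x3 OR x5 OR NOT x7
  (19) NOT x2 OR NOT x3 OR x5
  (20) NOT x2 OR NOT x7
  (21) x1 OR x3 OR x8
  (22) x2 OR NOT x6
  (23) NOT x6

Unit clause (NOT x6) forces x6 = False.
Set x1 = False.
Set x2 = False.
Set x3 = True.
  then (x2 OR NOT x3 OR x8) forces x8 = True.
  then (x2 OR NOT x3 OR NOT x4) forces x4 = False.
Set x5 = False.
Set x7 = True.
All clauses satisfied.

x1=F, x2=F, x3=T, x4=F, x5=F, x6=F, x7=T, x8=T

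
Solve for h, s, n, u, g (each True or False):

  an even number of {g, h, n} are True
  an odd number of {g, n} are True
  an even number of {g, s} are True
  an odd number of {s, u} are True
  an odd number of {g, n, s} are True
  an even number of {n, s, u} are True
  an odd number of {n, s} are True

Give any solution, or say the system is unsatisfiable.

h = True, s = False, n = True, u = True, g = False

{g, h, n}: 2 true → even ✓
{g, n}: 1 true → odd ✓
{g, s}: 0 true → even ✓
{s, u}: 1 true → odd ✓
{g, n, s}: 1 true → odd ✓
{n, s, u}: 2 true → even ✓
{n, s}: 1 true → odd ✓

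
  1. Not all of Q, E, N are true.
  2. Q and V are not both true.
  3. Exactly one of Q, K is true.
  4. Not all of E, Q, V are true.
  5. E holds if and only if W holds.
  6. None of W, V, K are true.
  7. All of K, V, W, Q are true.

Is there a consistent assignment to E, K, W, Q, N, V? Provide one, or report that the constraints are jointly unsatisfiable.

The formula is unsatisfiable.

Case K = True:
  Constraint (6) is violated (K=T) — contradiction.
Case K = False:
  Constraint (7) is violated (K=F) — contradiction.
Both cases fail — unsatisfiable.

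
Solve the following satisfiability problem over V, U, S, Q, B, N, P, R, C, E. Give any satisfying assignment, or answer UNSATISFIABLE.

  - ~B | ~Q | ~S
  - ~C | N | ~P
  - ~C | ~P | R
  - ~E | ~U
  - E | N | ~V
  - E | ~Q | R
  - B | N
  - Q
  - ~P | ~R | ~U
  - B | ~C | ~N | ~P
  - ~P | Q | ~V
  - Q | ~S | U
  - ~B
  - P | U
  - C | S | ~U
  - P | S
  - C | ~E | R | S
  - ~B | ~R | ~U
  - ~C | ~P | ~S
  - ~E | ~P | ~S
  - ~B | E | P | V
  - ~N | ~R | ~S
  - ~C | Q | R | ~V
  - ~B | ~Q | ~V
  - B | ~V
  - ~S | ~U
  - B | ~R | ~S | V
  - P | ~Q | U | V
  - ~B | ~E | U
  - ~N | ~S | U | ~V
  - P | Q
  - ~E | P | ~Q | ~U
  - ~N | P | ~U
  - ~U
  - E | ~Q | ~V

V = False, U = False, S = False, Q = True, B = False, N = True, P = True, R = True, C = False, E = False

Unit clause (Q) forces Q = True.
Unit clause (~B) forces B = False.
In (B | ~V) only ~V is left, so V = False.
Unit clause (~U) forces U = False.
In (B | N) only N is left, so N = True.
In (P | U) only P is left, so P = True.
In (B | ~C | ~N | ~P) only ~C is left, so C = False.
Set S = False.
Try R = False:
  (E | ~Q | R) forces E = True.
  clause (C | ~E | R | S) is falsified — backtrack.
So R = True.
Set E = False.
All clauses satisfied.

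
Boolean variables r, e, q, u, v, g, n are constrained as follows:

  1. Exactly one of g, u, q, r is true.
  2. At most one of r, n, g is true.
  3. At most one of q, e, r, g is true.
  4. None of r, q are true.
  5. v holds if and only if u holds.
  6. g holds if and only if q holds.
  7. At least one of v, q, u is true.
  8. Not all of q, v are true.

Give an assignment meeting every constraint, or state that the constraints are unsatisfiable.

r=F, e=F, q=F, u=T, v=T, g=F, n=T

  (1) {g, u, q, r}: 1 true — exactly one ✓
  (2) {r, n, g}: 1 true — at most one ✓
  (3) {q, e, r, g}: 0 true — at most one ✓
  (4) {r, q}: 0 true — none ✓
  (5) v=T, u=T — same ✓
  (6) g=F, q=F — same ✓
  (7) {v, q, u}: 2 true — at least one ✓
  (8) {q, v}: 1/2 true — not all ✓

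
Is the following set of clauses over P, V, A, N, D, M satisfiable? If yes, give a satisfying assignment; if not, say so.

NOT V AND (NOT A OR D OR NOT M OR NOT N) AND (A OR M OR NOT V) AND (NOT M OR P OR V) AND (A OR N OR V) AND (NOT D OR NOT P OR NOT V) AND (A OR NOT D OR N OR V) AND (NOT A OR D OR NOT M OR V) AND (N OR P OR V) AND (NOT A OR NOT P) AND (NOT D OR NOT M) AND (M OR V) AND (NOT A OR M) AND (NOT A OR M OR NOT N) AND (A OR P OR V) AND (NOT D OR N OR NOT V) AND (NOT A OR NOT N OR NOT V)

Unit clause (NOT V) forces V = False.
In (M OR V) only M is left, so M = True.
In (NOT M OR P OR V) only P is left, so P = True.
In (NOT A OR NOT P) only NOT A is left, so A = False.
In (NOT D OR NOT M) only NOT D is left, so D = False.
In (A OR N OR V) only N is left, so N = True.
All clauses satisfied.

P = True, V = False, A = False, N = True, D = False, M = True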